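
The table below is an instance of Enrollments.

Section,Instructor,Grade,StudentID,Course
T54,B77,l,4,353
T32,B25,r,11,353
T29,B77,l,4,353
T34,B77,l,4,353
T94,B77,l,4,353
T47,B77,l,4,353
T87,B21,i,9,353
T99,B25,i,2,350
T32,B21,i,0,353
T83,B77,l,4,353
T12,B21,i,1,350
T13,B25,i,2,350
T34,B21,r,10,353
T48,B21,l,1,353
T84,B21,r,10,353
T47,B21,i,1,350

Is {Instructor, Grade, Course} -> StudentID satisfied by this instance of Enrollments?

No

(Instructor=B77, Grade=l, Course=353): 6 rows → StudentID = 4, 4, 4, 4, 4, 4 ✓
(Instructor=B25, Grade=r, Course=353): 1 row → StudentID = 11 ✓
(Instructor=B21, Grade=i, Course=353): 2 rows → StudentID takes values {9, 0} — violation
(Instructor=B25, Grade=i, Course=350): 2 rows → StudentID = 2, 2 ✓
(Instructor=B21, Grade=i, Course=350): 2 rows → StudentID = 1, 1 ✓
(Instructor=B21, Grade=r, Course=353): 2 rows → StudentID = 10, 10 ✓
(Instructor=B21, Grade=l, Course=353): 1 row → StudentID = 1 ✓
Two rows agree on {Instructor, Grade, Course} but differ on StudentID, so {Instructor, Grade, Course} -> StudentID does not hold.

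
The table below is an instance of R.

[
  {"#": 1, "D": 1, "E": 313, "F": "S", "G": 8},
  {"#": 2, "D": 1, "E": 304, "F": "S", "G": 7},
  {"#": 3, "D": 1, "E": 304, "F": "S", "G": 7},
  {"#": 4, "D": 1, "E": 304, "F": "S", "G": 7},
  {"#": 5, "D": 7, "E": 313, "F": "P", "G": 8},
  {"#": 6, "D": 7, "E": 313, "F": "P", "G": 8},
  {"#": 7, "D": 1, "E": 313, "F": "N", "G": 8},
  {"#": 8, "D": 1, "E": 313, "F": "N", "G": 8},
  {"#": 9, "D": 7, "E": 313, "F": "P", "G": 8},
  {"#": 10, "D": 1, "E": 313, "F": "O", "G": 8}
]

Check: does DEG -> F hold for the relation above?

No

(D=1, E=313, G=8): rows 1, 7, 8, 10 → F takes values {S, N, O} — violation
(D=1, E=304, G=7): rows 2, 3, 4 → F = S, S, S ✓
(D=7, E=313, G=8): rows 5, 6, 9 → F = P, P, P ✓
Two rows agree on DEG but differ on F, so DEG -> F does not hold.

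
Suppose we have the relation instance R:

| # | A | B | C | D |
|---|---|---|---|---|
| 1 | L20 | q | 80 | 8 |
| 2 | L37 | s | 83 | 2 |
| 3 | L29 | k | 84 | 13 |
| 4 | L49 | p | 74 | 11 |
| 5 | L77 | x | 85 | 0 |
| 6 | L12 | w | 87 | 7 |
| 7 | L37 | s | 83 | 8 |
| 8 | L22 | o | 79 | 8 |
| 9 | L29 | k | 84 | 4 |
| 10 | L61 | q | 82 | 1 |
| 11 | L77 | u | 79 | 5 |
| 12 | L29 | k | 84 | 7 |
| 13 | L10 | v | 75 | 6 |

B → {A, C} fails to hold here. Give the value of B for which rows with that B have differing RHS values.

q

B=q: rows 1, 10 → {A,C} takes values {(L20, 80), (L61, 82)} — violation
B=s: rows 2, 7 → {A,C} = (L37, 83), (L37, 83) ✓
B=k: rows 3, 9, 12 → {A,C} = (L29, 84), (L29, 84), (L29, 84) ✓
B=p: row 4 → {A,C} = (L49, 74) ✓
B=x: row 5 → {A,C} = (L77, 85) ✓
B=w: row 6 → {A,C} = (L12, 87) ✓
B=o: row 8 → {A,C} = (L22, 79) ✓
B=u: row 11 → {A,C} = (L77, 79) ✓
B=v: row 13 → {A,C} = (L10, 75) ✓
The only B value with inconsistent RHS is B=q.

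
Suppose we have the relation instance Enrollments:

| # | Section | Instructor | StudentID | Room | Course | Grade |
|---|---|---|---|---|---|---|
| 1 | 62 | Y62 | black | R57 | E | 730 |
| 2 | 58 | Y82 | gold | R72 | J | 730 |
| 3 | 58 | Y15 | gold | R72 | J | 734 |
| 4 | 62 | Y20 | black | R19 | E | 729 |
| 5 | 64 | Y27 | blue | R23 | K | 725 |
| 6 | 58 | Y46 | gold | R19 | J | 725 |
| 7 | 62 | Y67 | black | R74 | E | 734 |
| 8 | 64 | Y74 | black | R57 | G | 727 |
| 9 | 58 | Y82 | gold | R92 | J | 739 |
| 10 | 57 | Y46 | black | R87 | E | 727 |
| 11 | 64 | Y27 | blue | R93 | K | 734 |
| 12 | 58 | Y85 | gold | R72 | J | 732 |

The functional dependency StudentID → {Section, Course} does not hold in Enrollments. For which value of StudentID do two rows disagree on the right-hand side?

StudentID=black: rows 1, 4, 7, 8, 10 → {Section,Course} takes values {(62, E), (64, G), (57, E)} — violation
StudentID=gold: rows 2, 3, 6, 9, 12 → {Section,Course} = (58, J), (58, J), (58, J), (58, J), (58, J) ✓
StudentID=blue: rows 5, 11 → {Section,Course} = (64, K), (64, K) ✓
The only StudentID value with inconsistent RHS is StudentID=black.

black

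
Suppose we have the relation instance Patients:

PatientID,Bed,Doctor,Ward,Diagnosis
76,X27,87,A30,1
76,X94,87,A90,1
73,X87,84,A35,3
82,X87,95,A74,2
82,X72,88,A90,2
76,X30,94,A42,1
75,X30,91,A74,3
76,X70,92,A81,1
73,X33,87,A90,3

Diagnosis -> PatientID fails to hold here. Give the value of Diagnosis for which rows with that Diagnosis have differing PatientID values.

3

Diagnosis=1: 4 rows → PatientID = 76, 76, 76, 76 ✓
Diagnosis=3: 3 rows → PatientID takes values {73, 75} — violation
Diagnosis=2: 2 rows → PatientID = 82, 82 ✓
The only Diagnosis value with inconsistent PatientID is Diagnosis=3.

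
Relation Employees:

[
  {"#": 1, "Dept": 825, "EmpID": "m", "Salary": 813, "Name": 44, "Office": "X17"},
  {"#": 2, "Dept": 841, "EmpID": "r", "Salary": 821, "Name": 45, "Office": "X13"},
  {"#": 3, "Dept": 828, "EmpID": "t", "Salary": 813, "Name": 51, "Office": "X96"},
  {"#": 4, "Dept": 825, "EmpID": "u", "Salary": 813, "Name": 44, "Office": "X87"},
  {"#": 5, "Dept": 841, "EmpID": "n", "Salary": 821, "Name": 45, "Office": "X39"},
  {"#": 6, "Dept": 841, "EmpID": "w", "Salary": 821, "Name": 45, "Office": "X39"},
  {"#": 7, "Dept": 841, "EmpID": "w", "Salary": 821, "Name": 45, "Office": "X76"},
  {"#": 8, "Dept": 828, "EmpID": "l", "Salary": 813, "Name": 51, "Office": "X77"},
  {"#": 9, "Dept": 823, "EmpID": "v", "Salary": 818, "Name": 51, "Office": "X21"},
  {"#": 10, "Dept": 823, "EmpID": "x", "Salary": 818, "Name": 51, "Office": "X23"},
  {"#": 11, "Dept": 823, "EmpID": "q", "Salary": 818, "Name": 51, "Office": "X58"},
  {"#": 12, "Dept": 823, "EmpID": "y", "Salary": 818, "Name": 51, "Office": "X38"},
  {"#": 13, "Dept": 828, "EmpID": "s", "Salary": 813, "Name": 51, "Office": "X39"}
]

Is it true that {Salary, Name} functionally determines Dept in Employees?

(Salary=813, Name=44): rows 1, 4 → Dept = 825, 825 ✓
(Salary=821, Name=45): rows 2, 5, 6, 7 → Dept = 841, 841, 841, 841 ✓
(Salary=813, Name=51): rows 3, 8, 13 → Dept = 828, 828, 828 ✓
(Salary=818, Name=51): rows 9, 10, 11, 12 → Dept = 823, 823, 823, 823 ✓
Every {Salary, Name} value is associated with a single Dept value, so {Salary, Name} → Dept holds.

Yes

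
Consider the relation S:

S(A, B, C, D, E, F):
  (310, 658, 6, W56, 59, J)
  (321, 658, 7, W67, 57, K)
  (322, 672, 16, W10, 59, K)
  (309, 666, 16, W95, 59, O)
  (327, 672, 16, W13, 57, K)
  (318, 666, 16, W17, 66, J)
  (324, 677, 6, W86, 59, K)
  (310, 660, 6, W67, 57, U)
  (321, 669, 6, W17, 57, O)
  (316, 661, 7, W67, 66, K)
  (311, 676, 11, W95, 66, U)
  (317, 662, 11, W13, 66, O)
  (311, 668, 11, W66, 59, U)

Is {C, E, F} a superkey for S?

Yes

All 13 rows have distinct {C, E, F} values, so {C, E, F} → (all attributes) holds and {C, E, F} is a superkey.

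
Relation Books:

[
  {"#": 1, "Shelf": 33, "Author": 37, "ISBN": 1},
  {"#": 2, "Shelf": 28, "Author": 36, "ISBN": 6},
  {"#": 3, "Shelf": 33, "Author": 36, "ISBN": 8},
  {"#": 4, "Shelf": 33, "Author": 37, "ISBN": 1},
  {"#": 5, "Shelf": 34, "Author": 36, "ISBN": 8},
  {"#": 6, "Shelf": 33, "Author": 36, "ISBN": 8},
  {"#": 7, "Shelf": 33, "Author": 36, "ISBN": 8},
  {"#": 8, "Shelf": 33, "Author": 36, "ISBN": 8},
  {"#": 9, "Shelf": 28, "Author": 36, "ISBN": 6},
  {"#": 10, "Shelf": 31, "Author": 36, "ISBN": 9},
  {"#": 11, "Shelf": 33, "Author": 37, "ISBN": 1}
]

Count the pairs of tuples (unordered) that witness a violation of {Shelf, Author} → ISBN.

(Shelf=33, Author=37): all 3 rows agree on ISBN — 0 pairs.
(Shelf=28, Author=36): all 2 rows agree on ISBN — 0 pairs.
(Shelf=33, Author=36): all 4 rows agree on ISBN — 0 pairs.

0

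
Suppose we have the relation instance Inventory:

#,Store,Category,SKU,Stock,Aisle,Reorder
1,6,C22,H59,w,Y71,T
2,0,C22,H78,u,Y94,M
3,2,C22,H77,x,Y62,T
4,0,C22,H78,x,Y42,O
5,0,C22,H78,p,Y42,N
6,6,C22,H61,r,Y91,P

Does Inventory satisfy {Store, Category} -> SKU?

No

(Store=6, Category=C22): rows 1, 6 → SKU takes values {H59, H61} — violation
(Store=0, Category=C22): rows 2, 4, 5 → SKU = H78, H78, H78 ✓
(Store=2, Category=C22): row 3 → SKU = H77 ✓
Two rows agree on {Store, Category} but differ on SKU, so {Store, Category} -> SKU does not hold.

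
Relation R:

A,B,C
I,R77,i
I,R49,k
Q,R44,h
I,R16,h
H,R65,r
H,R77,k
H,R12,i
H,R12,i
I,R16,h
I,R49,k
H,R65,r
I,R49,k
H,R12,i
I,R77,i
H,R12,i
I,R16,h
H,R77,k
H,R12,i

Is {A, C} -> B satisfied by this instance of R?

Yes

(A=I, C=i): 2 rows → B = R77, R77 ✓
(A=I, C=k): 3 rows → B = R49, R49, R49 ✓
(A=Q, C=h): 1 row → B = R44 ✓
(A=I, C=h): 3 rows → B = R16, R16, R16 ✓
(A=H, C=r): 2 rows → B = R65, R65 ✓
(A=H, C=k): 2 rows → B = R77, R77 ✓
(A=H, C=i): 5 rows → B = R12, R12, R12, R12, R12 ✓
Every {A, C} value is associated with a single B value, so {A, C} -> B holds.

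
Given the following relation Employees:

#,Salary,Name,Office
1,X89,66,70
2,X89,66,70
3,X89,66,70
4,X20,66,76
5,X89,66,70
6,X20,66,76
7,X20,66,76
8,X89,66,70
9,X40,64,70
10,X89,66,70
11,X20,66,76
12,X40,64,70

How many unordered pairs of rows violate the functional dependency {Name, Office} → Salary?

(Name=66, Office=70): all 6 rows agree on Salary — 0 pairs.
(Name=66, Office=76): all 4 rows agree on Salary — 0 pairs.
(Name=64, Office=70): all 2 rows agree on Salary — 0 pairs.

0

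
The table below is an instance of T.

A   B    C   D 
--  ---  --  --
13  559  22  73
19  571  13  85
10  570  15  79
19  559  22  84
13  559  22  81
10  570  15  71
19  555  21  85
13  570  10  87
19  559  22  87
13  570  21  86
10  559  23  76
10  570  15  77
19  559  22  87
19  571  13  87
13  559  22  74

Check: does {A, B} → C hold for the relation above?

(A=13, B=559): 3 rows → C = 22, 22, 22 ✓
(A=19, B=571): 2 rows → C = 13, 13 ✓
(A=10, B=570): 3 rows → C = 15, 15, 15 ✓
(A=19, B=559): 3 rows → C = 22, 22, 22 ✓
(A=19, B=555): 1 row → C = 21 ✓
(A=13, B=570): 2 rows → C takes values {10, 21} — violation
(A=10, B=559): 1 row → C = 23 ✓
Two rows agree on {A, B} but differ on C, so {A, B} → C does not hold.

No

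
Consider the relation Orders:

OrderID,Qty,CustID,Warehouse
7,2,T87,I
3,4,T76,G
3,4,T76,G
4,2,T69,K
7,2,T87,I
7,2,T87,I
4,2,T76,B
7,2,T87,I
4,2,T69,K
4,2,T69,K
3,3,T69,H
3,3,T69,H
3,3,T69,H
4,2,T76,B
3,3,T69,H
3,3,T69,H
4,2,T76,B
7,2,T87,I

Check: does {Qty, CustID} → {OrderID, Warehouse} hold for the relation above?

Yes

(Qty=2, CustID=T87): 5 rows → {OrderID,Warehouse} = (7, I), (7, I), (7, I), (7, I), (7, I) ✓
(Qty=4, CustID=T76): 2 rows → {OrderID,Warehouse} = (3, G), (3, G) ✓
(Qty=2, CustID=T69): 3 rows → {OrderID,Warehouse} = (4, K), (4, K), (4, K) ✓
(Qty=2, CustID=T76): 3 rows → {OrderID,Warehouse} = (4, B), (4, B), (4, B) ✓
(Qty=3, CustID=T69): 5 rows → {OrderID,Warehouse} = (3, H), (3, H), (3, H), (3, H), (3, H) ✓
Every {Qty, CustID} value is associated with a single {OrderID, Warehouse} value, so {Qty, CustID} → {OrderID, Warehouse} holds.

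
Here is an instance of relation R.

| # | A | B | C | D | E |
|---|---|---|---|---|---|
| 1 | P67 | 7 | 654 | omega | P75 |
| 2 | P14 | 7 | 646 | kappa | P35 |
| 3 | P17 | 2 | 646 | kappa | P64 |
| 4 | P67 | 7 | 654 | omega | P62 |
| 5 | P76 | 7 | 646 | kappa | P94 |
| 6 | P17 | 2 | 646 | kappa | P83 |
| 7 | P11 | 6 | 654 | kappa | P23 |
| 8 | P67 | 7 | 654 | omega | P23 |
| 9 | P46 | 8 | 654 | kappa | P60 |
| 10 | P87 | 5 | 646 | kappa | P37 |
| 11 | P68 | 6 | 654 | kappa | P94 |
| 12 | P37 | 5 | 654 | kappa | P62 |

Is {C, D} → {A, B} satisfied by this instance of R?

(C=654, D=omega): rows 1, 4, 8 → {A,B} = (P67, 7), (P67, 7), (P67, 7) ✓
(C=646, D=kappa): rows 2, 3, 5, 6, 10 → {A,B} takes values {(P14, 7), (P17, 2), (P76, 7), (P87, 5)} — violation
(C=654, D=kappa): rows 7, 9, 11, 12 → {A,B} takes values {(P11, 6), (P46, 8), (P68, 6), (P37, 5)} — violation
Two rows agree on {C, D} but differ on {A, B}, so {C, D} → {A, B} does not hold.

No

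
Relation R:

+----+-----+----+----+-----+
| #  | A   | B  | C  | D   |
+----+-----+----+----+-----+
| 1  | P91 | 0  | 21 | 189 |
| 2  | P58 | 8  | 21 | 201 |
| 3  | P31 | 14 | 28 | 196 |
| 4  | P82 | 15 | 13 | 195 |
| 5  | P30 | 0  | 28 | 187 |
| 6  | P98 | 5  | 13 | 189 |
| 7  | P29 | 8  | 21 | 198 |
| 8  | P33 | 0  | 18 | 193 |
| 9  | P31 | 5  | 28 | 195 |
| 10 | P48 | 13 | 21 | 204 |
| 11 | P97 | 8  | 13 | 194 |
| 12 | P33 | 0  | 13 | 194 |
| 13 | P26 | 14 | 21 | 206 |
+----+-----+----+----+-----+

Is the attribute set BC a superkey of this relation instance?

No

Rows 2 and 7 have the same BC value (B=8, C=21) but are distinct tuples, so BC does not determine every attribute — not a superkey.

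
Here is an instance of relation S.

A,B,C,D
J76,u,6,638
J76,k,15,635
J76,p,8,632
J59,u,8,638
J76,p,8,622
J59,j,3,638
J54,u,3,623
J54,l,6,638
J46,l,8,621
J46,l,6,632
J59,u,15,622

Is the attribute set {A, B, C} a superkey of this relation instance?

No

Two distinct rows share (A=J76, B=p, C=8), so {A, B, C} does not determine every attribute — not a superkey.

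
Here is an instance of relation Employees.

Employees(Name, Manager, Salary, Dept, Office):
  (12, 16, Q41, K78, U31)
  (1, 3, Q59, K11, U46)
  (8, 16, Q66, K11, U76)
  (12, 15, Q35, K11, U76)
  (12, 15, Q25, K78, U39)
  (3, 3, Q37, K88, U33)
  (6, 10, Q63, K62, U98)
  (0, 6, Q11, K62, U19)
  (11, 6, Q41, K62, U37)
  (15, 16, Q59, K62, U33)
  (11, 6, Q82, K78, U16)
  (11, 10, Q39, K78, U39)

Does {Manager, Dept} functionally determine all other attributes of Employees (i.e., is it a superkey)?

No

Two distinct rows share (Manager=6, Dept=K62), so {Manager, Dept} does not determine every attribute — not a superkey.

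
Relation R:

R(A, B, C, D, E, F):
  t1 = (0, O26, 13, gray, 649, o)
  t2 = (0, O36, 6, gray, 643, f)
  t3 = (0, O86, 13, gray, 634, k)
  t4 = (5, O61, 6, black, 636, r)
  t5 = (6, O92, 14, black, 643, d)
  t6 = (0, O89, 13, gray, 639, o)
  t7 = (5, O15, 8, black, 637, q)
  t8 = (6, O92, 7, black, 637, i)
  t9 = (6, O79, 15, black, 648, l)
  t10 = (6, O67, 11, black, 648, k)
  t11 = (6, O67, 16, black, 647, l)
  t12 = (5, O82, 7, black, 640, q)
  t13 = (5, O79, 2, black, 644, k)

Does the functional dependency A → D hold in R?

Yes

A=0: rows 1, 2, 3, 6 → D = gray, gray, gray, gray ✓
A=5: rows 4, 7, 12, 13 → D = black, black, black, black ✓
A=6: rows 5, 8, 9, 10, 11 → D = black, black, black, black, black ✓
Every A value is associated with a single D value, so A → D holds.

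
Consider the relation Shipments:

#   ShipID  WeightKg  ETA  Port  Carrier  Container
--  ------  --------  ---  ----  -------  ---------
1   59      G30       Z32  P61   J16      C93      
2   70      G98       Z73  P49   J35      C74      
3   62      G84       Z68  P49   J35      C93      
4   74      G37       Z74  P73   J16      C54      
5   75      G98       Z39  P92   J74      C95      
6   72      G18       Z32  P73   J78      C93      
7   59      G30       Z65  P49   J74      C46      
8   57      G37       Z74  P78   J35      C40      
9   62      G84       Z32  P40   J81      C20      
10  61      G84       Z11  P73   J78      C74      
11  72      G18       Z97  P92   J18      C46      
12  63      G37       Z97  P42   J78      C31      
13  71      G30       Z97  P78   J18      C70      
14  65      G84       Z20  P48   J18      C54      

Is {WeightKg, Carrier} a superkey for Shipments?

All 14 rows have distinct {WeightKg, Carrier} values, so {WeightKg, Carrier} → (all attributes) holds and {WeightKg, Carrier} is a superkey.

Yes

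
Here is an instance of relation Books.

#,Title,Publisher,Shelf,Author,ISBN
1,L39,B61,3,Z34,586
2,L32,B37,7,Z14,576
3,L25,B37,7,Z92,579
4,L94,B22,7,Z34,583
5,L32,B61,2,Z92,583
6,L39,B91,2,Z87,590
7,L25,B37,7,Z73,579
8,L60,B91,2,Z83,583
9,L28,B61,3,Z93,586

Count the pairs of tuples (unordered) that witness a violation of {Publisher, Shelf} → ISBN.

3

(Publisher=B61, Shelf=3): all 2 rows agree on ISBN — 0 pairs.
(Publisher=B37, Shelf=7): violating pairs (2,3), (2,7) — 2 pairs.
(Publisher=B91, Shelf=2): violating pairs (6,8) — 1 pair.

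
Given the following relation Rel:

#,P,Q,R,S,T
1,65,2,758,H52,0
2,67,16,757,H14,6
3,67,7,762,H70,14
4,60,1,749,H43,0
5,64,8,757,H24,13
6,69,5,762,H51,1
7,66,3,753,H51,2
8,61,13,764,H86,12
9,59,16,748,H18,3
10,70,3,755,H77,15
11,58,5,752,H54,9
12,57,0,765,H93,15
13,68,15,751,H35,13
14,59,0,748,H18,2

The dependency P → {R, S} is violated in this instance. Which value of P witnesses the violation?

P=65: row 1 → {R,S} = (758, H52) ✓
P=67: rows 2, 3 → {R,S} takes values {(757, H14), (762, H70)} — violation
P=60: row 4 → {R,S} = (749, H43) ✓
P=64: row 5 → {R,S} = (757, H24) ✓
P=69: row 6 → {R,S} = (762, H51) ✓
P=66: row 7 → {R,S} = (753, H51) ✓
P=61: row 8 → {R,S} = (764, H86) ✓
P=59: rows 9, 14 → {R,S} = (748, H18), (748, H18) ✓
P=70: row 10 → {R,S} = (755, H77) ✓
P=58: row 11 → {R,S} = (752, H54) ✓
P=57: row 12 → {R,S} = (765, H93) ✓
P=68: row 13 → {R,S} = (751, H35) ✓
The only P value with inconsistent RHS is P=67.

67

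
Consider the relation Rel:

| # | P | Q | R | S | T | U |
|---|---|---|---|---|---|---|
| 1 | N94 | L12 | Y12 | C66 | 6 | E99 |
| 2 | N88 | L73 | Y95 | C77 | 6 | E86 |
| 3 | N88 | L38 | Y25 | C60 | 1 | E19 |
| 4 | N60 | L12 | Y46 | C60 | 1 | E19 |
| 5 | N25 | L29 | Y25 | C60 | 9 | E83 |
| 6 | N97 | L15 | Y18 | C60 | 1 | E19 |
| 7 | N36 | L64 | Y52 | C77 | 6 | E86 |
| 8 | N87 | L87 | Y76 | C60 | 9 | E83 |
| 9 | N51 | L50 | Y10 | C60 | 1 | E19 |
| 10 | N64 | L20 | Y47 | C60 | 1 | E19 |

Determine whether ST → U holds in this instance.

(S=C66, T=6): row 1 → U = E99 ✓
(S=C77, T=6): rows 2, 7 → U = E86, E86 ✓
(S=C60, T=1): rows 3, 4, 6, 9, 10 → U = E19, E19, E19, E19, E19 ✓
(S=C60, T=9): rows 5, 8 → U = E83, E83 ✓
Every ST value is associated with a single U value, so ST → U holds.

Yes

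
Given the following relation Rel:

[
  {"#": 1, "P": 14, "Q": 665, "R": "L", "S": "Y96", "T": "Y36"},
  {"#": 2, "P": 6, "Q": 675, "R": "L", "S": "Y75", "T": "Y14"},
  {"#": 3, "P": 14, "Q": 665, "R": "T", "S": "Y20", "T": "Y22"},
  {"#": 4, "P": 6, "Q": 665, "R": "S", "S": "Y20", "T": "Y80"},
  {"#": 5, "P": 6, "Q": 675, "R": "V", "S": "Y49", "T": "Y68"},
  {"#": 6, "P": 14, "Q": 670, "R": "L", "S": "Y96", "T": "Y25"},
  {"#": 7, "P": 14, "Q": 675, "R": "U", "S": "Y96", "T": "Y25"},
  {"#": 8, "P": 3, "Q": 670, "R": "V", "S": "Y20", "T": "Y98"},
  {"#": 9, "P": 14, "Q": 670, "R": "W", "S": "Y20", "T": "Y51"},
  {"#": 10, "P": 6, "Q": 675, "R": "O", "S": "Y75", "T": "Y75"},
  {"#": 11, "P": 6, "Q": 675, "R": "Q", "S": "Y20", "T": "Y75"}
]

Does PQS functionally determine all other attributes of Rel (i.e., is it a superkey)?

No

Rows 2 and 10 have the same PQS value (P=6, Q=675, S=Y75) but are distinct tuples, so PQS does not determine every attribute — not a superkey.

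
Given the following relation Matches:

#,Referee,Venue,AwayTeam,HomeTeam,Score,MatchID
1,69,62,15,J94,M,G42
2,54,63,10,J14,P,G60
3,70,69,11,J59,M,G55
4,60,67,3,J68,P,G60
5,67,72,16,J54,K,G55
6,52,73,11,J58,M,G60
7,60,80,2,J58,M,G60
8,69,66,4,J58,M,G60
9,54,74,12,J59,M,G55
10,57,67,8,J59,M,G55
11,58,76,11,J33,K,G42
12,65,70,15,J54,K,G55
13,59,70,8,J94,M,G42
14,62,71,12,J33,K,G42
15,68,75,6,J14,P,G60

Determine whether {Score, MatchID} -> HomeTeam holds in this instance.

No

(Score=M, MatchID=G42): rows 1, 13 → HomeTeam = J94, J94 ✓
(Score=P, MatchID=G60): rows 2, 4, 15 → HomeTeam takes values {J14, J68} — violation
(Score=M, MatchID=G55): rows 3, 9, 10 → HomeTeam = J59, J59, J59 ✓
(Score=K, MatchID=G55): rows 5, 12 → HomeTeam = J54, J54 ✓
(Score=M, MatchID=G60): rows 6, 7, 8 → HomeTeam = J58, J58, J58 ✓
(Score=K, MatchID=G42): rows 11, 14 → HomeTeam = J33, J33 ✓
Two rows agree on {Score, MatchID} but differ on HomeTeam, so {Score, MatchID} -> HomeTeam does not hold.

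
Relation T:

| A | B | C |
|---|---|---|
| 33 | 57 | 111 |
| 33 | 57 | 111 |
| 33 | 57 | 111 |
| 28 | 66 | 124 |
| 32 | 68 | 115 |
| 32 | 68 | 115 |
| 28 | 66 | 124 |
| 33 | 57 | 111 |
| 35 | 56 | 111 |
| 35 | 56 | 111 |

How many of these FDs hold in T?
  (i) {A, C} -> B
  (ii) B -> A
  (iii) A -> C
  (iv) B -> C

4

(i) {A, C} -> B: every LHS value maps to a single RHS value — holds.
(ii) B -> A: every LHS value maps to a single RHS value — holds.
(iii) A -> C: every LHS value maps to a single RHS value — holds.
(iv) B -> C: every LHS value maps to a single RHS value — holds.
4 of the 4 dependencies hold.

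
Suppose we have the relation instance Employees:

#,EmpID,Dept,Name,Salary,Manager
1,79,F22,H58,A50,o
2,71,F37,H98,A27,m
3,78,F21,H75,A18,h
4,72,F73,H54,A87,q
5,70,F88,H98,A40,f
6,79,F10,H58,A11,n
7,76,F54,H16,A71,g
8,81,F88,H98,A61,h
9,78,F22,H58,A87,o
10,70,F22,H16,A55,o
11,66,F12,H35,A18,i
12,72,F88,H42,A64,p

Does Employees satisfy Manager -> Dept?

Manager=o: rows 1, 9, 10 → Dept = F22, F22, F22 ✓
Manager=m: row 2 → Dept = F37 ✓
Manager=h: rows 3, 8 → Dept takes values {F21, F88} — violation
Manager=q: row 4 → Dept = F73 ✓
Manager=f: row 5 → Dept = F88 ✓
Manager=n: row 6 → Dept = F10 ✓
Manager=g: row 7 → Dept = F54 ✓
Manager=i: row 11 → Dept = F12 ✓
Manager=p: row 12 → Dept = F88 ✓
Two rows agree on Manager but differ on Dept, so Manager -> Dept does not hold.

No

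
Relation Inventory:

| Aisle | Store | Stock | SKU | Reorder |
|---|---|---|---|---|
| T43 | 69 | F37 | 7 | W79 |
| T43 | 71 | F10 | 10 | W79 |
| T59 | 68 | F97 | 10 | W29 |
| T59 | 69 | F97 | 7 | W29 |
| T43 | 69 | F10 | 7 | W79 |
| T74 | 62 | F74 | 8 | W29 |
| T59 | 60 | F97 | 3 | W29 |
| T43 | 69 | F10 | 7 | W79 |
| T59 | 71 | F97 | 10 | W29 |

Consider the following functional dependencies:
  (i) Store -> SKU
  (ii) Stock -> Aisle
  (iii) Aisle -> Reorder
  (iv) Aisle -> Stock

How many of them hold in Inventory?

(i) Store -> SKU: every LHS value maps to a single RHS value — holds.
(ii) Stock -> Aisle: every LHS value maps to a single RHS value — holds.
(iii) Aisle -> Reorder: every LHS value maps to a single RHS value — holds.
(iv) Aisle -> Stock: Aisle=T43: 4 rows → Stock takes values {F37, F10} — violation — fails.
3 of the 4 dependencies hold.

3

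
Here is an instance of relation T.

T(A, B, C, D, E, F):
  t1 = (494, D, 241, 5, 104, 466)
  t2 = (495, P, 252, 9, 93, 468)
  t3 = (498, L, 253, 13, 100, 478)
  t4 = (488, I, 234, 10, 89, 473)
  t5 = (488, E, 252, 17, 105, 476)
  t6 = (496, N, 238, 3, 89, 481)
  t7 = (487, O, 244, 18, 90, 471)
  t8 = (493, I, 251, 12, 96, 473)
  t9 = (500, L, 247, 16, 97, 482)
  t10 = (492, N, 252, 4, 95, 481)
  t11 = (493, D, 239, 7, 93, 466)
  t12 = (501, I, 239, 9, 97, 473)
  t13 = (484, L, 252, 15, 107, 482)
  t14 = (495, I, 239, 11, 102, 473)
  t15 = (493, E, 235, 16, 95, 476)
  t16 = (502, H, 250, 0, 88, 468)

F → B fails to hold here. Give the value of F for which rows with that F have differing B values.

468

F=466: rows 1, 11 → B = D, D ✓
F=468: rows 2, 16 → B takes values {P, H} — violation
F=478: row 3 → B = L ✓
F=473: rows 4, 8, 12, 14 → B = I, I, I, I ✓
F=476: rows 5, 15 → B = E, E ✓
F=481: rows 6, 10 → B = N, N ✓
F=471: row 7 → B = O ✓
F=482: rows 9, 13 → B = L, L ✓
The only F value with inconsistent B is F=468.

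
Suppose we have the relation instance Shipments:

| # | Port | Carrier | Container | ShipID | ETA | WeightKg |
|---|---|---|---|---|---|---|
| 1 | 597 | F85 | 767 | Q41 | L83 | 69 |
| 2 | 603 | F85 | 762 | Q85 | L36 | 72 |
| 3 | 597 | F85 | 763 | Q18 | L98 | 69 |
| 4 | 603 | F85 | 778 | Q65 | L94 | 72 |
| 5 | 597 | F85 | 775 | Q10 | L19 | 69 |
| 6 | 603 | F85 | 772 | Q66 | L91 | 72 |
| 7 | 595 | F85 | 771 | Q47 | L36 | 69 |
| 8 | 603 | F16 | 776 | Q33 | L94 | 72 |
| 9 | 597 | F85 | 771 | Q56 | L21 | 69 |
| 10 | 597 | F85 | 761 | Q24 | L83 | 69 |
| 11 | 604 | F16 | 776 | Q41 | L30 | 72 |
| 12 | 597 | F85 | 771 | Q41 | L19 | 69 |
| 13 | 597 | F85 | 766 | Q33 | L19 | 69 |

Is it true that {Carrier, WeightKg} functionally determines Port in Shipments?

No

(Carrier=F85, WeightKg=69): rows 1, 3, 5, 7, 9, 10, 12, 13 → Port takes values {597, 595} — violation
(Carrier=F85, WeightKg=72): rows 2, 4, 6 → Port = 603, 603, 603 ✓
(Carrier=F16, WeightKg=72): rows 8, 11 → Port takes values {603, 604} — violation
Two rows agree on {Carrier, WeightKg} but differ on Port, so {Carrier, WeightKg} → Port does not hold.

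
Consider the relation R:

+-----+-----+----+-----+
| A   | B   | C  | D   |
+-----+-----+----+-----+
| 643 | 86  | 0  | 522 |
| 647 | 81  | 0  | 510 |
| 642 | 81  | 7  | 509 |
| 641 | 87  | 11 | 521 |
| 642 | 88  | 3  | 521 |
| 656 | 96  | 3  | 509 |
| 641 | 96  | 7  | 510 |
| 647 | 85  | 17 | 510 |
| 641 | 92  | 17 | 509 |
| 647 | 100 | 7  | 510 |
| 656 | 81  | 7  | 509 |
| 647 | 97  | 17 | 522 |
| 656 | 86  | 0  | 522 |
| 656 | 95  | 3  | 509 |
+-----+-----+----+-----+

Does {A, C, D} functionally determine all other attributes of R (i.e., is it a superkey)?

Two distinct rows share (A=656, C=3, D=509), so {A, C, D} does not determine every attribute — not a superkey.

No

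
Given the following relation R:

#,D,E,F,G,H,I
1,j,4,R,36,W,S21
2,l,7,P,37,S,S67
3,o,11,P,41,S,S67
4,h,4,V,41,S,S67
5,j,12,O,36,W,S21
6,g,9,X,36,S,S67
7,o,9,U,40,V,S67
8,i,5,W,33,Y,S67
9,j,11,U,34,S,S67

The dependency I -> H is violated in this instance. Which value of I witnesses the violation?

I=S21: rows 1, 5 → H = W, W ✓
I=S67: rows 2, 3, 4, 6, 7, 8, 9 → H takes values {S, V, Y} — violation
The only I value with inconsistent H is I=S67.

S67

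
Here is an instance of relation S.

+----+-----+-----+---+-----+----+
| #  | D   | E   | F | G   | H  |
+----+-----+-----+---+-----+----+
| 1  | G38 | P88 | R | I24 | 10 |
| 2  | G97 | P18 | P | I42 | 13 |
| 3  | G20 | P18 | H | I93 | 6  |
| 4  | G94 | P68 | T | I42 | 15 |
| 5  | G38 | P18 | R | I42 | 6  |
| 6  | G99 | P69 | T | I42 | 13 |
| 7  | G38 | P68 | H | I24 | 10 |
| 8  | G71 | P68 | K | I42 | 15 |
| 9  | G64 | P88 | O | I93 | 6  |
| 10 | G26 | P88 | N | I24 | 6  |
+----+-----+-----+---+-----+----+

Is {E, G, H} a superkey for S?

Rows 4 and 8 have the same {E, G, H} value (E=P68, G=I42, H=15) but are distinct tuples, so {E, G, H} does not determine every attribute — not a superkey.

No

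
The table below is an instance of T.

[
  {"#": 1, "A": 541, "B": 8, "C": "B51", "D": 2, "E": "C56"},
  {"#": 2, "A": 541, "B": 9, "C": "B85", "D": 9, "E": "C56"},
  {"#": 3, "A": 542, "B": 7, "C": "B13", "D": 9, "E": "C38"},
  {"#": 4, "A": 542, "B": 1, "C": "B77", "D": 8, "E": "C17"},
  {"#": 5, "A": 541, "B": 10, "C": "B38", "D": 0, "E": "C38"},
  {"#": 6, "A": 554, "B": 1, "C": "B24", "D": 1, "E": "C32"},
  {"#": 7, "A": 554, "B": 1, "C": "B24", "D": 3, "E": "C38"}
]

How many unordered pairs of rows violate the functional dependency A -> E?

4

A=541: violating pairs (1,5), (2,5) — 2 pairs.
A=542: violating pairs (3,4) — 1 pair.
A=554: violating pairs (6,7) — 1 pair.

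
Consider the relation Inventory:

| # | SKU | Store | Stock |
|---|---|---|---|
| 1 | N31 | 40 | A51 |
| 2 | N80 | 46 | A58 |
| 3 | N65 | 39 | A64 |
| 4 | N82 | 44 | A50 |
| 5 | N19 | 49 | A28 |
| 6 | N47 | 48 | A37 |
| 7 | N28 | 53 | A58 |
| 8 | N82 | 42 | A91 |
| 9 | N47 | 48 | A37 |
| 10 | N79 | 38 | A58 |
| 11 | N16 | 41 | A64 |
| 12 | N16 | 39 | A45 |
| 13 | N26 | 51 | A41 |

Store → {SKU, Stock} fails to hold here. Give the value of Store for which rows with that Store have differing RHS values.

Store=40: row 1 → {SKU,Stock} = (N31, A51) ✓
Store=46: row 2 → {SKU,Stock} = (N80, A58) ✓
Store=39: rows 3, 12 → {SKU,Stock} takes values {(N65, A64), (N16, A45)} — violation
Store=44: row 4 → {SKU,Stock} = (N82, A50) ✓
Store=49: row 5 → {SKU,Stock} = (N19, A28) ✓
Store=48: rows 6, 9 → {SKU,Stock} = (N47, A37), (N47, A37) ✓
Store=53: row 7 → {SKU,Stock} = (N28, A58) ✓
Store=42: row 8 → {SKU,Stock} = (N82, A91) ✓
Store=38: row 10 → {SKU,Stock} = (N79, A58) ✓
Store=41: row 11 → {SKU,Stock} = (N16, A64) ✓
Store=51: row 13 → {SKU,Stock} = (N26, A41) ✓
The only Store value with inconsistent RHS is Store=39.

39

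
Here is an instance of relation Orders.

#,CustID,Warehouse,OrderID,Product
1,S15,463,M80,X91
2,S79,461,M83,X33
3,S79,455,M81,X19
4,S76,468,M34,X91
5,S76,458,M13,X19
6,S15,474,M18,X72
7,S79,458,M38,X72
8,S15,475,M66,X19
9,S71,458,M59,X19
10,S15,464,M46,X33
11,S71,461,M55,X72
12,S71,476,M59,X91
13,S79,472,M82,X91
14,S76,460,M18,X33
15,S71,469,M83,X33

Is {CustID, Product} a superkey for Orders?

Yes

All 15 rows have distinct {CustID, Product} values, so {CustID, Product} → (all attributes) holds and {CustID, Product} is a superkey.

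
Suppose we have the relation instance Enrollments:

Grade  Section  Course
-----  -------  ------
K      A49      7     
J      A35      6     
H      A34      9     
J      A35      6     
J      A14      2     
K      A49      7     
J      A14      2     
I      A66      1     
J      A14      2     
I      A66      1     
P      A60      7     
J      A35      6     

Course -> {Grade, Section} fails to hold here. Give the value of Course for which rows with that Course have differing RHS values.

Course=7: 3 rows → {Grade,Section} takes values {(K, A49), (P, A60)} — violation
Course=6: 3 rows → {Grade,Section} = (J, A35), (J, A35), (J, A35) ✓
Course=9: 1 row → {Grade,Section} = (H, A34) ✓
Course=2: 3 rows → {Grade,Section} = (J, A14), (J, A14), (J, A14) ✓
Course=1: 2 rows → {Grade,Section} = (I, A66), (I, A66) ✓
The only Course value with inconsistent RHS is Course=7.

7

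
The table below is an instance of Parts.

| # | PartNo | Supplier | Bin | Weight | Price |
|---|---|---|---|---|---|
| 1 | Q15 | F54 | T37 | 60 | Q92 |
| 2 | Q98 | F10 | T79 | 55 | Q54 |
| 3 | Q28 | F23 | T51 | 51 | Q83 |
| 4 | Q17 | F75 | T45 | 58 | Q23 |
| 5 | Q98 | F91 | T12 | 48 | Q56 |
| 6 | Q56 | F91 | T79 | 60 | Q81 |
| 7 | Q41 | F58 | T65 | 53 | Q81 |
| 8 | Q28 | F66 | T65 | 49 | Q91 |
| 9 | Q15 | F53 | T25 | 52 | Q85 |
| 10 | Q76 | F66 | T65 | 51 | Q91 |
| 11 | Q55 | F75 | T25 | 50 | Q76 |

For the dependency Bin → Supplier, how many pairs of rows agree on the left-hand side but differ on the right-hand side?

4

Bin=T79: violating pairs (2,6) — 1 pair.
Bin=T65: violating pairs (7,8), (7,10) — 2 pairs.
Bin=T25: violating pairs (9,11) — 1 pair.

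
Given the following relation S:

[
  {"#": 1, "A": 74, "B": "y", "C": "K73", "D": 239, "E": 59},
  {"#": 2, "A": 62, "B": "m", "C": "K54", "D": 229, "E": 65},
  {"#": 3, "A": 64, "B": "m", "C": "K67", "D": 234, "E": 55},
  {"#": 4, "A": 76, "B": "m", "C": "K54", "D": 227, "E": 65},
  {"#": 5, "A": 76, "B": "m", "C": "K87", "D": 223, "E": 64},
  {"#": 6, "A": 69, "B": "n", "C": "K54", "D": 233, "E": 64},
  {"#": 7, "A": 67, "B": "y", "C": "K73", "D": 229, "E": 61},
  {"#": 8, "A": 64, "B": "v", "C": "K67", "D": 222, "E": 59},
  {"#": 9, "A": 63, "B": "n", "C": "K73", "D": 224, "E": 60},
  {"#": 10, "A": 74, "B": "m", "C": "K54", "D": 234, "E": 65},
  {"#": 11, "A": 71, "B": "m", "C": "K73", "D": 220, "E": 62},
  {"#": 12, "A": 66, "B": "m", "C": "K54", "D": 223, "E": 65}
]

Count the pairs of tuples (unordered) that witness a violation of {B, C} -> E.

1

(B=y, C=K73): violating pairs (1,7) — 1 pair.
(B=m, C=K54): all 4 rows agree on E — 0 pairs.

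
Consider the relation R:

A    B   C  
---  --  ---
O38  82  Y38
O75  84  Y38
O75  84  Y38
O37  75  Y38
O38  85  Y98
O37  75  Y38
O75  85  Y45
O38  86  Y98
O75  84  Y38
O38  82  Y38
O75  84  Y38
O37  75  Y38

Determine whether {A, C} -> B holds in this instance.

No

(A=O38, C=Y38): 2 rows → B = 82, 82 ✓
(A=O75, C=Y38): 4 rows → B = 84, 84, 84, 84 ✓
(A=O37, C=Y38): 3 rows → B = 75, 75, 75 ✓
(A=O38, C=Y98): 2 rows → B takes values {85, 86} — violation
(A=O75, C=Y45): 1 row → B = 85 ✓
Two rows agree on {A, C} but differ on B, so {A, C} -> B does not hold.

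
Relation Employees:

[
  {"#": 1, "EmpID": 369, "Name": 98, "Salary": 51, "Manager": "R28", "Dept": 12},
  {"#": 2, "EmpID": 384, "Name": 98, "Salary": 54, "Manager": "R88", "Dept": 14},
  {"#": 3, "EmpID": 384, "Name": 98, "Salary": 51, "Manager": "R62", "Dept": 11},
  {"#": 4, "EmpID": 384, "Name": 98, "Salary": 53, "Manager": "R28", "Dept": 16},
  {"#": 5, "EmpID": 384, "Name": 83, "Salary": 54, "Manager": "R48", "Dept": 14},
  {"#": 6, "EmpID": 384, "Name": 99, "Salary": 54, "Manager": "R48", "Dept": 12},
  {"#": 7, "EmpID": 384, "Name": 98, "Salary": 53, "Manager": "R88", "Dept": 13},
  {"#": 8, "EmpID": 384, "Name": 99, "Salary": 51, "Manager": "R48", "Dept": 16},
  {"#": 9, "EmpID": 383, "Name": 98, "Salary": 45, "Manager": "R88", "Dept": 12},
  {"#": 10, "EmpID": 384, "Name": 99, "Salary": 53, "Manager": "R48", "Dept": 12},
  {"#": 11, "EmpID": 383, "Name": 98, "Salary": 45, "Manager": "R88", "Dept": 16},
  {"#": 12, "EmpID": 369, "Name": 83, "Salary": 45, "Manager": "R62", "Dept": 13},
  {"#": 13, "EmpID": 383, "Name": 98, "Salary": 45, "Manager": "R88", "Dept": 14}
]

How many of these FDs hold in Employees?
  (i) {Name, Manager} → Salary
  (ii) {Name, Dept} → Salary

(i) {Name, Manager} → Salary: (Name=98, Manager=R28): rows 1, 4 → Salary takes values {51, 53} — violation; (Name=98, Manager=R88): rows 2, 7, 9, 11, 13 → Salary takes values {54, 53, 45} — violation; (Name=99, Manager=R48): rows 6, 8, 10 → Salary takes values {54, 51, 53} — violation — fails.
(ii) {Name, Dept} → Salary: (Name=98, Dept=12): rows 1, 9 → Salary takes values {51, 45} — violation; (Name=98, Dept=14): rows 2, 13 → Salary takes values {54, 45} — violation; (Name=98, Dept=16): rows 4, 11 → Salary takes values {53, 45} — violation; (Name=99, Dept=12): rows 6, 10 → Salary takes values {54, 53} — violation — fails.
None of the 2 dependencies hold.

0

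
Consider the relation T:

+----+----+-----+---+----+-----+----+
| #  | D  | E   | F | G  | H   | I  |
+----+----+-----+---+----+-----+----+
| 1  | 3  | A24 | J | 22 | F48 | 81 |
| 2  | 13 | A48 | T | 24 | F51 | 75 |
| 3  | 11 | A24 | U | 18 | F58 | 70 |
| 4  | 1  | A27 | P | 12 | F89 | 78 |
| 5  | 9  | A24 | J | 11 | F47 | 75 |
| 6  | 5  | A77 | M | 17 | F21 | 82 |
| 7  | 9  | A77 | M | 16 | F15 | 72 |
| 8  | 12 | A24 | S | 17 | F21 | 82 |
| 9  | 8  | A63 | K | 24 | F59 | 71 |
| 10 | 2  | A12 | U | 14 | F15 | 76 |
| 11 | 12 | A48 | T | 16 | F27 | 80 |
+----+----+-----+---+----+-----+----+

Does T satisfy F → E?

F=J: rows 1, 5 → E = A24, A24 ✓
F=T: rows 2, 11 → E = A48, A48 ✓
F=U: rows 3, 10 → E takes values {A24, A12} — violation
F=P: row 4 → E = A27 ✓
F=M: rows 6, 7 → E = A77, A77 ✓
F=S: row 8 → E = A24 ✓
F=K: row 9 → E = A63 ✓
Two rows agree on F but differ on E, so F → E does not hold.

No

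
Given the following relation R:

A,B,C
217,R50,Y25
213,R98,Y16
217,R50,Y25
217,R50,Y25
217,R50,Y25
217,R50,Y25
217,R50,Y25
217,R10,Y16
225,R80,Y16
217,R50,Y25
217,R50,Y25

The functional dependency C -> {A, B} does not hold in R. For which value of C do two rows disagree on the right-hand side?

C=Y25: 8 rows → {A,B} = (217, R50), (217, R50), (217, R50), (217, R50), (217, R50), (217, R50), (217, R50), (217, R50) ✓
C=Y16: 3 rows → {A,B} takes values {(213, R98), (217, R10), (225, R80)} — violation
The only C value with inconsistent RHS is C=Y16.

Y16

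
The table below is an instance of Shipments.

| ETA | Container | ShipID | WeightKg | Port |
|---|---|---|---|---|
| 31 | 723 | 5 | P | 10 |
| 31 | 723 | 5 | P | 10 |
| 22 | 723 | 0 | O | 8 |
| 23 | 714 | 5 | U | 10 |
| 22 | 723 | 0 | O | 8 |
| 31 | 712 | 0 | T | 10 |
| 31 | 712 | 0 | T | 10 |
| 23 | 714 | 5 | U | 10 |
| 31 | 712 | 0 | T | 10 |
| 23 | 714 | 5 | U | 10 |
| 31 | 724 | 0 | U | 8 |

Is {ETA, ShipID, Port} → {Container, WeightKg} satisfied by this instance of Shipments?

(ETA=31, ShipID=5, Port=10): 2 rows → {Container,WeightKg} = (723, P), (723, P) ✓
(ETA=22, ShipID=0, Port=8): 2 rows → {Container,WeightKg} = (723, O), (723, O) ✓
(ETA=23, ShipID=5, Port=10): 3 rows → {Container,WeightKg} = (714, U), (714, U), (714, U) ✓
(ETA=31, ShipID=0, Port=10): 3 rows → {Container,WeightKg} = (712, T), (712, T), (712, T) ✓
(ETA=31, ShipID=0, Port=8): 1 row → {Container,WeightKg} = (724, U) ✓
Every {ETA, ShipID, Port} value is associated with a single {Container, WeightKg} value, so {ETA, ShipID, Port} → {Container, WeightKg} holds.

Yes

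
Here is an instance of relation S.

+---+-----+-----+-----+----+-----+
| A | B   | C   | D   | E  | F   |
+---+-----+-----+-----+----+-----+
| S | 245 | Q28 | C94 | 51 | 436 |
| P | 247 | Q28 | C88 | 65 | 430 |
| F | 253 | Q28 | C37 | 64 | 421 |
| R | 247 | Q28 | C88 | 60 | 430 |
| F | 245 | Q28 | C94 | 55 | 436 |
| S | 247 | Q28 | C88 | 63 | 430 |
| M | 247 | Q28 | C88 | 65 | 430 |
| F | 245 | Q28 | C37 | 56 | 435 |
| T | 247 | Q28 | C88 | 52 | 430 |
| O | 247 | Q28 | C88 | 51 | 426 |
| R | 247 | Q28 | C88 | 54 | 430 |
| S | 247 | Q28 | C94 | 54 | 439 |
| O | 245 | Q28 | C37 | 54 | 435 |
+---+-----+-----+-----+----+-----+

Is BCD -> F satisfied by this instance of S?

(B=245, C=Q28, D=C94): 2 rows → F = 436, 436 ✓
(B=247, C=Q28, D=C88): 7 rows → F takes values {430, 426} — violation
(B=253, C=Q28, D=C37): 1 row → F = 421 ✓
(B=245, C=Q28, D=C37): 2 rows → F = 435, 435 ✓
(B=247, C=Q28, D=C94): 1 row → F = 439 ✓
Two rows agree on BCD but differ on F, so BCD -> F does not hold.

No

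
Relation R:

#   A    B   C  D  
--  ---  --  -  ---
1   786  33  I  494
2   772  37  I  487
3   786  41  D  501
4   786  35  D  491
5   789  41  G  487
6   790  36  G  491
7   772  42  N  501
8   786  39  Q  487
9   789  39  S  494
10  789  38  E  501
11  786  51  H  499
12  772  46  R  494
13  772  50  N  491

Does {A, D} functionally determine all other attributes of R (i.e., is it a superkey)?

All 13 rows have distinct {A, D} values, so {A, D} → (all attributes) holds and {A, D} is a superkey.

Yes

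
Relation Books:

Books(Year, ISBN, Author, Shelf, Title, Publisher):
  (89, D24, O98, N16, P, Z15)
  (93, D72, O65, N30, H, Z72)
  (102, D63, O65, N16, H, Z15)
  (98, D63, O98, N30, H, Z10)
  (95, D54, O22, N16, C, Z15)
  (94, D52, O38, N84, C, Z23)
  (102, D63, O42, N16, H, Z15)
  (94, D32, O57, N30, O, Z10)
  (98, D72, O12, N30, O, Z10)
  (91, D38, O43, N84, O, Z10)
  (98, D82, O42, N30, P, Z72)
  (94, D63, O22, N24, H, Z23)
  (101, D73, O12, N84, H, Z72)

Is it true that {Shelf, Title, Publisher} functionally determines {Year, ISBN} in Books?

(Shelf=N16, Title=P, Publisher=Z15): 1 row → {Year,ISBN} = (89, D24) ✓
(Shelf=N30, Title=H, Publisher=Z72): 1 row → {Year,ISBN} = (93, D72) ✓
(Shelf=N16, Title=H, Publisher=Z15): 2 rows → {Year,ISBN} = (102, D63), (102, D63) ✓
(Shelf=N30, Title=H, Publisher=Z10): 1 row → {Year,ISBN} = (98, D63) ✓
(Shelf=N16, Title=C, Publisher=Z15): 1 row → {Year,ISBN} = (95, D54) ✓
(Shelf=N84, Title=C, Publisher=Z23): 1 row → {Year,ISBN} = (94, D52) ✓
(Shelf=N30, Title=O, Publisher=Z10): 2 rows → {Year,ISBN} takes values {(94, D32), (98, D72)} — violation
(Shelf=N84, Title=O, Publisher=Z10): 1 row → {Year,ISBN} = (91, D38) ✓
(Shelf=N30, Title=P, Publisher=Z72): 1 row → {Year,ISBN} = (98, D82) ✓
(Shelf=N24, Title=H, Publisher=Z23): 1 row → {Year,ISBN} = (94, D63) ✓
(Shelf=N84, Title=H, Publisher=Z72): 1 row → {Year,ISBN} = (101, D73) ✓
Two rows agree on {Shelf, Title, Publisher} but differ on {Year, ISBN}, so {Shelf, Title, Publisher} → {Year, ISBN} does not hold.

No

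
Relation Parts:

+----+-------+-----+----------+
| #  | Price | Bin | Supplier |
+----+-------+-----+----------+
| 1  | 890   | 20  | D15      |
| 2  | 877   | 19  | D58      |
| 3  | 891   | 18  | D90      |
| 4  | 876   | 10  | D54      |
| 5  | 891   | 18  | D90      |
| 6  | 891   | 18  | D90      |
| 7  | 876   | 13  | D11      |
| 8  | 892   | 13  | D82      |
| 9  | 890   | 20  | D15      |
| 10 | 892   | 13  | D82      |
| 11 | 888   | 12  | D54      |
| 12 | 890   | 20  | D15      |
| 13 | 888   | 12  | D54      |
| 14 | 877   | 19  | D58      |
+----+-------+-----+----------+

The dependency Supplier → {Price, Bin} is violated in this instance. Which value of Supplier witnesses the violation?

Supplier=D15: rows 1, 9, 12 → {Price,Bin} = (890, 20), (890, 20), (890, 20) ✓
Supplier=D58: rows 2, 14 → {Price,Bin} = (877, 19), (877, 19) ✓
Supplier=D90: rows 3, 5, 6 → {Price,Bin} = (891, 18), (891, 18), (891, 18) ✓
Supplier=D54: rows 4, 11, 13 → {Price,Bin} takes values {(876, 10), (888, 12)} — violation
Supplier=D11: row 7 → {Price,Bin} = (876, 13) ✓
Supplier=D82: rows 8, 10 → {Price,Bin} = (892, 13), (892, 13) ✓
The only Supplier value with inconsistent RHS is Supplier=D54.

D54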